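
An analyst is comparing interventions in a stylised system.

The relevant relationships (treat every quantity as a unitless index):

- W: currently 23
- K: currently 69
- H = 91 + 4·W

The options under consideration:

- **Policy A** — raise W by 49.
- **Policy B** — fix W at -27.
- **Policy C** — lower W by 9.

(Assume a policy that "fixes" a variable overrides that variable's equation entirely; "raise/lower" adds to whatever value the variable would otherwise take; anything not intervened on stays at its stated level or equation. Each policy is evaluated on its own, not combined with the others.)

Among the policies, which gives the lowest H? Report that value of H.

-17

Policy A (W + 49):
  W = 23 + 49 = 72
  H = 91 + 4·72 = 379
Policy B (W := -27):
  W = -27
  H = 91 + 4·(-27) = -17
Policy C (W − 9):
  W = 23 − 9 = 14
  H = 91 + 4·14 = 147
Comparing — Policy A: H=379, Policy B: H=-17, Policy C: H=147. Lowest is -17 (Policy B).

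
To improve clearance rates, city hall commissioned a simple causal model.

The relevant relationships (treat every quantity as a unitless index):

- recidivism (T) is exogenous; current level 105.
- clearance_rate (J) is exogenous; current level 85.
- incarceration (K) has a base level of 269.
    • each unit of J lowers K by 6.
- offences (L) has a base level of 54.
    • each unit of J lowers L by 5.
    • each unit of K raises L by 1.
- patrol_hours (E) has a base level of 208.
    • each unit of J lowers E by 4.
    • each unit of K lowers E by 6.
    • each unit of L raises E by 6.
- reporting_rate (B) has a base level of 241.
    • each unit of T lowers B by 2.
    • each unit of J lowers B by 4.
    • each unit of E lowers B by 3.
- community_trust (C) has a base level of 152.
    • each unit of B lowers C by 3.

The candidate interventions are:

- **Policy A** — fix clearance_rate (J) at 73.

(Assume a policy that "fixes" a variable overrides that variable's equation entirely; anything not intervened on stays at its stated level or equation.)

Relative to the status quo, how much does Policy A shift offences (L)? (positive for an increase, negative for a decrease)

132

Baseline:
  J = 85
  K = 269 − 6·85 = -241
  L = 54 − 5·85 + (-241) = -612
Policy A (J := 73):
  J = 73
  K = 269 − 6·73 = -169
  L = 54 − 5·73 + (-169) = -480
Change in L: -480 − (-612) = 132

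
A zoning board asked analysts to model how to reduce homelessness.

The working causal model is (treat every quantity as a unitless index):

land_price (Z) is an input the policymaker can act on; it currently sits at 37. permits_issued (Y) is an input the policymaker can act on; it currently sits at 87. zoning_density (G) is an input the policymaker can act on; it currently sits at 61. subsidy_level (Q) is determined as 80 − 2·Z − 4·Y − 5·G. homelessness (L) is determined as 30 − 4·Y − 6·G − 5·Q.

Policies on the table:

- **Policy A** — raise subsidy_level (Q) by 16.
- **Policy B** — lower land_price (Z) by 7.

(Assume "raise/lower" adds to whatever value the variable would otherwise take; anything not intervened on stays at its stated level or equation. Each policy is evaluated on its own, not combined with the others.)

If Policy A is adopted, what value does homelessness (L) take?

2471

Policy A (Q + 16):
  Z = 37
  Y = 87
  G = 61
  Q = 80 − 2·37 − 4·87 − 5·61 (+16 from intervention) = -631
  L = 30 − 4·87 − 6·61 − 5·(-631) = 2471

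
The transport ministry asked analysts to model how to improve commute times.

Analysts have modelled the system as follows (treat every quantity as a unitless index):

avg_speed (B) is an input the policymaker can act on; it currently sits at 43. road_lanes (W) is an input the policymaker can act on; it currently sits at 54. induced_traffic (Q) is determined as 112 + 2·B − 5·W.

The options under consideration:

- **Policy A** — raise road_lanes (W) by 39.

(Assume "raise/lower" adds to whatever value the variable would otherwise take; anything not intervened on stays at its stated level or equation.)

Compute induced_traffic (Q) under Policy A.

-267

Policy A (W + 39):
  B = 43
  W = 54 + 39 = 93
  Q = 112 + 2·43 − 5·93 = -267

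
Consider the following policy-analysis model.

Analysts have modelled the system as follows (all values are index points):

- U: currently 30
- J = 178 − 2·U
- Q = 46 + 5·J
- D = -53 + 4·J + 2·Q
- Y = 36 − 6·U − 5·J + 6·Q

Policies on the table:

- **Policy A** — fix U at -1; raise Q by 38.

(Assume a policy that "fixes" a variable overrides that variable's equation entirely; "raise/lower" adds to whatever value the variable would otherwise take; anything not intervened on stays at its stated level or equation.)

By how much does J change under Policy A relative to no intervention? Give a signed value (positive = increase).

62

Baseline:
  U = 30
  J = 178 − 2·30 = 118
Policy A (U := -1, Q + 38):
  U = -1
  J = 178 − 2·(-1) = 180
Change in J: 180 − 118 = 62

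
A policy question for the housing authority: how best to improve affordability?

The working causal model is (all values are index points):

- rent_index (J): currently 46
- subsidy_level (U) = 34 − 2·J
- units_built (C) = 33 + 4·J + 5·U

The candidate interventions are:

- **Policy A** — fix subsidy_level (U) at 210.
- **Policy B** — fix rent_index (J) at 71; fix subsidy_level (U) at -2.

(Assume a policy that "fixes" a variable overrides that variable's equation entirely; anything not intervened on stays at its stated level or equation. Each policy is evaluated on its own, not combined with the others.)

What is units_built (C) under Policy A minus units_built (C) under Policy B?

Policy A (U := 210):
  J = 46
  U = 210
  C = 33 + 4·46 + 5·210 = 1267
Policy B (J := 71, U := -2):
  J = 71
  U = -2
  C = 33 + 4·71 + 5·(-2) = 307
C: 1267 − 307 = 960

960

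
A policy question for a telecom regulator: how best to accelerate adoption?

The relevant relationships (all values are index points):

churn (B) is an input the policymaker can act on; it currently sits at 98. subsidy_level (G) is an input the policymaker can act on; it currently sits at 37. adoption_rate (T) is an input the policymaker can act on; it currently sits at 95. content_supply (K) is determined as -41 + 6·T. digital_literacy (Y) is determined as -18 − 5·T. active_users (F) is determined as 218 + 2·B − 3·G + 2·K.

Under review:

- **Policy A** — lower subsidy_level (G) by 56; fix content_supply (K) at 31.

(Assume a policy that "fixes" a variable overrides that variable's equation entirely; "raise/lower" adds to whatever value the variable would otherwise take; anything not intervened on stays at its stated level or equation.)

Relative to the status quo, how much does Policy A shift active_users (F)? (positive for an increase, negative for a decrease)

Baseline:
  B = 98
  G = 37
  T = 95
  K = -41 + 6·95 = 529
  F = 218 + 2·98 − 3·37 + 2·529 = 1361
Policy A (G − 56, K := 31):
  B = 98
  G = 37 − 56 = -19
  T = 95
  K = 31
  F = 218 + 2·98 − 3·(-19) + 2·31 = 533
Change in F: 533 − 1361 = -828

-828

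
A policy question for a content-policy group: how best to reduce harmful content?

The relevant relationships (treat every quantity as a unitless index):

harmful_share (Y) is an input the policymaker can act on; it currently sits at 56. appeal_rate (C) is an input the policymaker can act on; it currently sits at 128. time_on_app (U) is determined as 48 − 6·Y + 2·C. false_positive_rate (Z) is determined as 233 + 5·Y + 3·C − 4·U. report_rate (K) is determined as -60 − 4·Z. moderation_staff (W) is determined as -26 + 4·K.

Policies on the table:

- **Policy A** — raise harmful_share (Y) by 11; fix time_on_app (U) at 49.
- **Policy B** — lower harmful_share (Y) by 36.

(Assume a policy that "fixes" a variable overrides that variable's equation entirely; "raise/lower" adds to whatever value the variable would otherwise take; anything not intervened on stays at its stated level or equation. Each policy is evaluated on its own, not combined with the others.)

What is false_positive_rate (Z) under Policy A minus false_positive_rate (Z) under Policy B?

775

Policy A (Y + 11, U := 49):
  Y = 56 + 11 = 67
  C = 128
  U = 49
  Z = 233 + 5·67 + 3·128 − 4·49 = 756
Policy B (Y − 36):
  Y = 56 − 36 = 20
  C = 128
  U = 48 − 6·20 + 2·128 = 184
  Z = 233 + 5·20 + 3·128 − 4·184 = -19
Z: 756 − (-19) = 775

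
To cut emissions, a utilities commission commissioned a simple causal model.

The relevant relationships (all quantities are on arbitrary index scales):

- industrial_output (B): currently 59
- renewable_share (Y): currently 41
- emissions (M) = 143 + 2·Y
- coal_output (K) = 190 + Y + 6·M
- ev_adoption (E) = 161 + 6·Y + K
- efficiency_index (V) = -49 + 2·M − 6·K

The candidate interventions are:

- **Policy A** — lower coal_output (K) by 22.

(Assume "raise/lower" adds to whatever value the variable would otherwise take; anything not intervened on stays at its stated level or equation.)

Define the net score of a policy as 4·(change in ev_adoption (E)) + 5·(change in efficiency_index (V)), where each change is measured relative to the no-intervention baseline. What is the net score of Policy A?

572

Baseline:
  Y = 41
  M = 143 + 2·41 = 225
  K = 190 + 41 + 6·225 = 1581
  E = 161 + 6·41 + 1581 = 1988
  V = -49 + 2·225 − 6·1581 = -9085
Policy A (K − 22):
  Y = 41
  M = 143 + 2·41 = 225
  K = 190 + 41 + 6·225 (−22 from intervention) = 1559
  E = 161 + 6·41 + 1559 = 1966
  V = -49 + 2·225 − 6·1559 = -8953
ΔE = 1966 − 1988 = -22; ΔV = -8953 − (-9085) = 132
Score = 4·(-22) + 5·132 = 572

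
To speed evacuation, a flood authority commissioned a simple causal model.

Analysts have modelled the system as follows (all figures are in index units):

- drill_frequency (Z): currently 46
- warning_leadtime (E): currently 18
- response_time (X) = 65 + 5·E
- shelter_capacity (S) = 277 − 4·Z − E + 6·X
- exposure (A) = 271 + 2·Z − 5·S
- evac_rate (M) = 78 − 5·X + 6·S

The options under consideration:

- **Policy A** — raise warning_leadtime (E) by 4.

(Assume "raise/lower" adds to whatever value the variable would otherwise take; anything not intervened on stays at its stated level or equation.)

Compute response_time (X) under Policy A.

175

Policy A (E + 4):
  E = 18 + 4 = 22
  X = 65 + 5·22 = 175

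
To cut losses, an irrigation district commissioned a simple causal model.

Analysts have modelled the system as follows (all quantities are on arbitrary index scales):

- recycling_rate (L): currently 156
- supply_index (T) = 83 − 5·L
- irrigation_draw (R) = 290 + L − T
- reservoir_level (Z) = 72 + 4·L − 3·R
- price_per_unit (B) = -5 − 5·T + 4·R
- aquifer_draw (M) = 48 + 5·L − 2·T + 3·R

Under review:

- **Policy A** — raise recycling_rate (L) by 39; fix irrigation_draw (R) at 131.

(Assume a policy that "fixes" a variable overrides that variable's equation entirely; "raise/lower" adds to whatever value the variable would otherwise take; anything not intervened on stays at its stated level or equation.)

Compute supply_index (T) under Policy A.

Policy A (L + 39, R := 131):
  L = 156 + 39 = 195
  T = 83 − 5·195 = -892

-892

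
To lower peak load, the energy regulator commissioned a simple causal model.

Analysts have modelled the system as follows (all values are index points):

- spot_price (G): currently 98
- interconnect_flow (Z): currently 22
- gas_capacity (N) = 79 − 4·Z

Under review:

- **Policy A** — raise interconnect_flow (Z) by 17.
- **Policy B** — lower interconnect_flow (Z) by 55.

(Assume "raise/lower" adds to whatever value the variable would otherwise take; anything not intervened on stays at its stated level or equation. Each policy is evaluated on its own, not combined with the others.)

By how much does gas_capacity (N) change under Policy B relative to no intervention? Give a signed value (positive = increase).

Baseline:
  Z = 22
  N = 79 − 4·22 = -9
Policy B (Z − 55):
  Z = 22 − 55 = -33
  N = 79 − 4·(-33) = 211
Change in N: 211 − (-9) = 220

220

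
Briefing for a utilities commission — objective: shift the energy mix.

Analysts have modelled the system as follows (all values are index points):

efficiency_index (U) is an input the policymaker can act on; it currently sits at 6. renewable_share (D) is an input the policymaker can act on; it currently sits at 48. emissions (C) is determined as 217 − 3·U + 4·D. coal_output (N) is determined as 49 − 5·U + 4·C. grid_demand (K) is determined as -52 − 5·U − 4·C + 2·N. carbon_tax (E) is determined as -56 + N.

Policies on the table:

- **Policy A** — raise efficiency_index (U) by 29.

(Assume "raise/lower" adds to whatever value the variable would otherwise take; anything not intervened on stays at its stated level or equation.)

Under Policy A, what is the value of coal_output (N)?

1090

Policy A (U + 29):
  U = 6 + 29 = 35
  D = 48
  C = 217 − 3·35 + 4·48 = 304
  N = 49 − 5·35 + 4·304 = 1090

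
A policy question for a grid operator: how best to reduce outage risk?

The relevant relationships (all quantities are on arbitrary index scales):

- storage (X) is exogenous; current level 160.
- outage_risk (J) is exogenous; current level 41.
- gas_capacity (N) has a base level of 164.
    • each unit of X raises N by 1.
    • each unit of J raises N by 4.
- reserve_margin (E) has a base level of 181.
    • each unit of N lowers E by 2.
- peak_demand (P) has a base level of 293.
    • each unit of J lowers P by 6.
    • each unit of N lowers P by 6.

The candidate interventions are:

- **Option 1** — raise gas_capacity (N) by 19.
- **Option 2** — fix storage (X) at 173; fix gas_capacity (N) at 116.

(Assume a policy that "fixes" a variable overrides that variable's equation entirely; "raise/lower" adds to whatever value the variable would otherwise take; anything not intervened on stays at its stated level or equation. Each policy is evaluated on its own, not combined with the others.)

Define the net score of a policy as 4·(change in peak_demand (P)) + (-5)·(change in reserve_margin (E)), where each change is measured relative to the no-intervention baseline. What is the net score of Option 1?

Baseline:
  X = 160
  J = 41
  N = 164 + 160 + 4·41 = 488
  E = 181 − 2·488 = -795
  P = 293 − 6·41 − 6·488 = -2881
Option 1 (N + 19):
  X = 160
  J = 41
  N = 164 + 160 + 4·41 (+19 from intervention) = 507
  E = 181 − 2·507 = -833
  P = 293 − 6·41 − 6·507 = -2995
ΔP = -2995 − (-2881) = -114; ΔE = -833 − (-795) = -38
Score = 4·(-114) + (-5)·(-38) = -266

-266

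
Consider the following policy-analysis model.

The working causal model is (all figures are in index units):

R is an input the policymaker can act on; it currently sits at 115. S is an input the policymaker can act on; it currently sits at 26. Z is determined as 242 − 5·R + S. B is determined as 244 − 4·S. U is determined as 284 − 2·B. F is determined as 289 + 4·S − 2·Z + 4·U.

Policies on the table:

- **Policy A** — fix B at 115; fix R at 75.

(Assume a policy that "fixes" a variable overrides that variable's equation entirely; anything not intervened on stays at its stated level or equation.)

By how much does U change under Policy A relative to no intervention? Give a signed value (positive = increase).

Baseline:
  S = 26
  B = 244 − 4·26 = 140
  U = 284 − 2·140 = 4
Policy A (B := 115, R := 75):
  S = 26
  B = 115
  U = 284 − 2·115 = 54
Change in U: 54 − 4 = 50

50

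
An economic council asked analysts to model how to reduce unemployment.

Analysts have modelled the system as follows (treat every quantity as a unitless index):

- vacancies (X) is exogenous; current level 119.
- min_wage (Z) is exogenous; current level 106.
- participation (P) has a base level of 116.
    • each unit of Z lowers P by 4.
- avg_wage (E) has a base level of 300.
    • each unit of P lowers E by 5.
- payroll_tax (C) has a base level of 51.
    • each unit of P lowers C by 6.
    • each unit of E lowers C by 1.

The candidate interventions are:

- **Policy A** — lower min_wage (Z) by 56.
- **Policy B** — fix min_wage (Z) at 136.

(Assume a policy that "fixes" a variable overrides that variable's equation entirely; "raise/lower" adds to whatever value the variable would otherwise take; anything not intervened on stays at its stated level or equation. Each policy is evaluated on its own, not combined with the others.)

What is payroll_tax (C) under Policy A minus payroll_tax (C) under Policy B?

Policy A (Z − 56):
  Z = 106 − 56 = 50
  P = 116 − 4·50 = -84
  E = 300 − 5·(-84) = 720
  C = 51 − 6·(-84) − 720 = -165
Policy B (Z := 136):
  Z = 136
  P = 116 − 4·136 = -428
  E = 300 − 5·(-428) = 2440
  C = 51 − 6·(-428) − 2440 = 179
C: -165 − 179 = -344

-344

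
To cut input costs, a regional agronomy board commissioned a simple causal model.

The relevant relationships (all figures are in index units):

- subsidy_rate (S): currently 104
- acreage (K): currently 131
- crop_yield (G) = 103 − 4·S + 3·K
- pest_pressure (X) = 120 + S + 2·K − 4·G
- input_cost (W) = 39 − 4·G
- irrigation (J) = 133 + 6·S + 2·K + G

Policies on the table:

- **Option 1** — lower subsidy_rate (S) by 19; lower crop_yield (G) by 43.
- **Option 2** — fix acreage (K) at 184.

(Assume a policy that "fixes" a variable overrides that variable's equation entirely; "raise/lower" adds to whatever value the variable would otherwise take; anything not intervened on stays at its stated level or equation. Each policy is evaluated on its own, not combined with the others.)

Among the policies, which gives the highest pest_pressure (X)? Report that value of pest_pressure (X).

15

Option 1 (S − 19, G − 43):
  S = 104 − 19 = 85
  K = 131
  G = 103 − 4·85 + 3·131 (−43 from intervention) = 113
  X = 120 + 85 + 2·131 − 4·113 = 15
Option 2 (K := 184):
  S = 104
  K = 184
  G = 103 − 4·104 + 3·184 = 239
  X = 120 + 104 + 2·184 − 4·239 = -364
Comparing — Option 1: X=15, Option 2: X=-364. Highest is 15 (Option 1).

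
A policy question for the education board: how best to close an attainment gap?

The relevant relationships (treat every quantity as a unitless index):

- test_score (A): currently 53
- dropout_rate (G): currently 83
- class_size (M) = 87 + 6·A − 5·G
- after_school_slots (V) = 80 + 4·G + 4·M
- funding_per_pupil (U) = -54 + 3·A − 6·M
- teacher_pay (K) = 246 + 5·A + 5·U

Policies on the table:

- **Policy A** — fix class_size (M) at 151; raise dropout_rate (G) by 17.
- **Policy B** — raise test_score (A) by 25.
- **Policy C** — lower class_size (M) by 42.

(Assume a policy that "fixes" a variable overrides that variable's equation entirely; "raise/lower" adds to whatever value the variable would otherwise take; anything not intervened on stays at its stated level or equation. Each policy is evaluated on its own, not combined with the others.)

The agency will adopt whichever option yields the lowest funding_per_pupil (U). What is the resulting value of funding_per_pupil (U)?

Policy A (M := 151, G + 17):
  A = 53
  G = 83 + 17 = 100
  M = 151
  U = -54 + 3·53 − 6·151 = -801
Policy B (A + 25):
  A = 53 + 25 = 78
  G = 83
  M = 87 + 6·78 − 5·83 = 140
  U = -54 + 3·78 − 6·140 = -660
Policy C (M − 42):
  A = 53
  G = 83
  M = 87 + 6·53 − 5·83 (−42 from intervention) = -52
  U = -54 + 3·53 − 6·(-52) = 417
Comparing — Policy A: U=-801, Policy B: U=-660, Policy C: U=417. Lowest is -801 (Policy A).

-801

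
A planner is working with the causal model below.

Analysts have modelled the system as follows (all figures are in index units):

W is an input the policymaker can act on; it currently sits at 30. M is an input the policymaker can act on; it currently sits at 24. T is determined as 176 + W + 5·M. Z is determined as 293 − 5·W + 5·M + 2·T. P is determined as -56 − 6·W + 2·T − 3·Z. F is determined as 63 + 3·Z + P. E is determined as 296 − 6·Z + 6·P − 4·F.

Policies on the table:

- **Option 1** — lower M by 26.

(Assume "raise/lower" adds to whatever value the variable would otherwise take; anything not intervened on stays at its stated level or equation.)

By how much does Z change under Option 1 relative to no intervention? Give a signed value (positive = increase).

-390

Baseline:
  W = 30
  M = 24
  T = 176 + 30 + 5·24 = 326
  Z = 293 − 5·30 + 5·24 + 2·326 = 915
Option 1 (M − 26):
  W = 30
  M = 24 − 26 = -2
  T = 176 + 30 + 5·(-2) = 196
  Z = 293 − 5·30 + 5·(-2) + 2·196 = 525
Change in Z: 525 − 915 = -390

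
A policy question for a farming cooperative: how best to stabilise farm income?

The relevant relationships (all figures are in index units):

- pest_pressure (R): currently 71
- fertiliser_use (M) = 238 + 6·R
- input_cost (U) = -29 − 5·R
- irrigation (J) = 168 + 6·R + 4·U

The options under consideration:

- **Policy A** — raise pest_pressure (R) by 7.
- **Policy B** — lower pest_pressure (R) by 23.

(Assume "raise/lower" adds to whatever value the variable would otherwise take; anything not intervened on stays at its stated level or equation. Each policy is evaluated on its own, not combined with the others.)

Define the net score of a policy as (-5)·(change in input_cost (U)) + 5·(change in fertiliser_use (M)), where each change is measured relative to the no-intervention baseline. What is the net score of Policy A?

Baseline:
  R = 71
  M = 238 + 6·71 = 664
  U = -29 − 5·71 = -384
Policy A (R + 7):
  R = 71 + 7 = 78
  M = 238 + 6·78 = 706
  U = -29 − 5·78 = -419
ΔU = -419 − (-384) = -35; ΔM = 706 − 664 = 42
Score = (-5)·(-35) + 5·42 = 385

385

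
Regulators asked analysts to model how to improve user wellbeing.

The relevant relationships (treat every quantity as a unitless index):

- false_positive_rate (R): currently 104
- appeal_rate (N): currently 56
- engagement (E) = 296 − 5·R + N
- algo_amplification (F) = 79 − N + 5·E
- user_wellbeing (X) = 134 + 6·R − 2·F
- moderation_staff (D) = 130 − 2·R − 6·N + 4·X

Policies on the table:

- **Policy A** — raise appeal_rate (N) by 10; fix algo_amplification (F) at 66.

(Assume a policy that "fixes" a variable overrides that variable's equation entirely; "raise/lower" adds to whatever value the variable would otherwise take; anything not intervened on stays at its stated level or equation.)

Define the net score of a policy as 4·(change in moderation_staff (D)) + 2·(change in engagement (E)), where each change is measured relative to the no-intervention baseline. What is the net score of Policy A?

Baseline:
  R = 104
  N = 56
  E = 296 − 5·104 + 56 = -168
  F = 79 − 56 + 5·(-168) = -817
  X = 134 + 6·104 − 2·(-817) = 2392
  D = 130 − 2·104 − 6·56 + 4·2392 = 9154
Policy A (N + 10, F := 66):
  R = 104
  N = 56 + 10 = 66
  E = 296 − 5·104 + 66 = -158
  F = 66
  X = 134 + 6·104 − 2·66 = 626
  D = 130 − 2·104 − 6·66 + 4·626 = 2030
ΔD = 2030 − 9154 = -7124; ΔE = -158 − (-168) = 10
Score = 4·(-7124) + 2·10 = -28476

-28476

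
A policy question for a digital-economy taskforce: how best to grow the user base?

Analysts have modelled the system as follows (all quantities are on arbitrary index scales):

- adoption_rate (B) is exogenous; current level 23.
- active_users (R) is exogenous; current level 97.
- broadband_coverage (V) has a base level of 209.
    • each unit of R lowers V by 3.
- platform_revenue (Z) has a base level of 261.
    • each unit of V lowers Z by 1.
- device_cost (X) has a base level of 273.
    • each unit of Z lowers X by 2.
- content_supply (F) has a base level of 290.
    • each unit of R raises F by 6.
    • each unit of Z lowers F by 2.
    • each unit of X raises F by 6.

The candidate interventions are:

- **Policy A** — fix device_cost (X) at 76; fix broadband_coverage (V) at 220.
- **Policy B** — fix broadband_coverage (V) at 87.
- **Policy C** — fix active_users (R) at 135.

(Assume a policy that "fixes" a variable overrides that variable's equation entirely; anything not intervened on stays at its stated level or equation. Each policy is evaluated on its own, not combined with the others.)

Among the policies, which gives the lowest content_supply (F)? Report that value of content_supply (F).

-3660

Policy A (X := 76, V := 220):
  R = 97
  V = 220
  Z = 261 − 220 = 41
  X = 76
  F = 290 + 6·97 − 2·41 + 6·76 = 1246
Policy B (V := 87):
  R = 97
  V = 87
  Z = 261 − 87 = 174
  X = 273 − 2·174 = -75
  F = 290 + 6·97 − 2·174 + 6·(-75) = 74
Policy C (R := 135):
  R = 135
  V = 209 − 3·135 = -196
  Z = 261 − (-196) = 457
  X = 273 − 2·457 = -641
  F = 290 + 6·135 − 2·457 + 6·(-641) = -3660
Comparing — Policy A: F=1246, Policy B: F=74, Policy C: F=-3660. Lowest is -3660 (Policy C).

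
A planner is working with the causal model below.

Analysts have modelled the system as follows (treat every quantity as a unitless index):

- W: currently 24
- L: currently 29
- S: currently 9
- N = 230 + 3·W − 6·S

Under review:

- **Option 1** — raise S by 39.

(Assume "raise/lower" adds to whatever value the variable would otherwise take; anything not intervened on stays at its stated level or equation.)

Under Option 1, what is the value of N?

Option 1 (S + 39):
  W = 24
  S = 9 + 39 = 48
  N = 230 + 3·24 − 6·48 = 14

14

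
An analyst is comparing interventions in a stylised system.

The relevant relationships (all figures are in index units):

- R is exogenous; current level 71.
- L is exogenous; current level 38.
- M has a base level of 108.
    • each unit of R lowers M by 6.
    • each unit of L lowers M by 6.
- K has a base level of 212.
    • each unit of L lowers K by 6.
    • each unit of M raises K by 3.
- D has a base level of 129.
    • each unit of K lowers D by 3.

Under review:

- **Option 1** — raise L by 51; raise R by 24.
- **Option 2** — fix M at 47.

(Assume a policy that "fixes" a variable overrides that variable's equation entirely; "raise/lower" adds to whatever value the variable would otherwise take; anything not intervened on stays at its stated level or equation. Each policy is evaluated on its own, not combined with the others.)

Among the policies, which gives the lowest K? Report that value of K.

Option 1 (L + 51, R + 24):
  R = 71 + 24 = 95
  L = 38 + 51 = 89
  M = 108 − 6·95 − 6·89 = -996
  K = 212 − 6·89 + 3·(-996) = -3310
Option 2 (M := 47):
  R = 71
  L = 38
  M = 47
  K = 212 − 6·38 + 3·47 = 125
Comparing — Option 1: K=-3310, Option 2: K=125. Lowest is -3310 (Option 1).

-3310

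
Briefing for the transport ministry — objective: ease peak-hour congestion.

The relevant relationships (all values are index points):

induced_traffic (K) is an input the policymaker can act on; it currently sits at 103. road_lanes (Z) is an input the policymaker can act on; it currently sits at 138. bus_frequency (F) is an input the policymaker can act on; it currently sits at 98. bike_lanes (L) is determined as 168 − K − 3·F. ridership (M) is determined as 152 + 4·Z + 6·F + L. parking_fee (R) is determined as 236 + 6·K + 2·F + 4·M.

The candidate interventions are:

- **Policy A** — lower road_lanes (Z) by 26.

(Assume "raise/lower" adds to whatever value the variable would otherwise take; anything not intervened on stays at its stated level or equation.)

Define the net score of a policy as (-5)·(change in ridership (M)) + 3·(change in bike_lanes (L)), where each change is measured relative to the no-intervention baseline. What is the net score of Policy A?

Baseline:
  K = 103
  Z = 138
  F = 98
  L = 168 − 103 − 3·98 = -229
  M = 152 + 4·138 + 6·98 + (-229) = 1063
Policy A (Z − 26):
  K = 103
  Z = 138 − 26 = 112
  F = 98
  L = 168 − 103 − 3·98 = -229
  M = 152 + 4·112 + 6·98 + (-229) = 959
ΔM = 959 − 1063 = -104; ΔL = -229 − (-229) = 0
Score = (-5)·(-104) + 3·0 = 520

520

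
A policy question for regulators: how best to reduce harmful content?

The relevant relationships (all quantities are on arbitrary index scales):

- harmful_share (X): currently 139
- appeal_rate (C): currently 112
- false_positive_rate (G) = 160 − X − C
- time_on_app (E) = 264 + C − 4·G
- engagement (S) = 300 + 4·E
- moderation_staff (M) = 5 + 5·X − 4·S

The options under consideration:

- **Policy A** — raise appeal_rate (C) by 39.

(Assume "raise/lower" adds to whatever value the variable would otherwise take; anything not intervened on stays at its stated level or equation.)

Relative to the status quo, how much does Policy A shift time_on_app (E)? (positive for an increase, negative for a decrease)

195

Baseline:
  X = 139
  C = 112
  G = 160 − 139 − 112 = -91
  E = 264 + 112 − 4·(-91) = 740
Policy A (C + 39):
  X = 139
  C = 112 + 39 = 151
  G = 160 − 139 − 151 = -130
  E = 264 + 151 − 4·(-130) = 935
Change in E: 935 − 740 = 195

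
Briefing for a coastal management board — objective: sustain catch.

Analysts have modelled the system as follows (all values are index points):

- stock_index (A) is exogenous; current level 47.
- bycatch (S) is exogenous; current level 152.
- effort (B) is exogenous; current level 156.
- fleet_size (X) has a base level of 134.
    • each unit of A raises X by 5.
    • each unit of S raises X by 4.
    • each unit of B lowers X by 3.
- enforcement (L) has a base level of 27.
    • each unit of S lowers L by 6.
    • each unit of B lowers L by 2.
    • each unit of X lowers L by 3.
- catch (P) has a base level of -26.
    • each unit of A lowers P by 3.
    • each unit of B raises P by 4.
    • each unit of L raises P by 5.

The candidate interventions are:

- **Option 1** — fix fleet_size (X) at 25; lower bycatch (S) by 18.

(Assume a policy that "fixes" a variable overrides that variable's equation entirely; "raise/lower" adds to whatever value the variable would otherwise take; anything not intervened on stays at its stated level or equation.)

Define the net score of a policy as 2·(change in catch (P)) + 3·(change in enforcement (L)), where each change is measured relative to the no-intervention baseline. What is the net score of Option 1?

Baseline:
  A = 47
  S = 152
  B = 156
  X = 134 + 5·47 + 4·152 − 3·156 = 509
  L = 27 − 6·152 − 2·156 − 3·509 = -2724
  P = -26 − 3·47 + 4·156 + 5·(-2724) = -13163
Option 1 (X := 25, S − 18):
  A = 47
  S = 152 − 18 = 134
  B = 156
  X = 25
  L = 27 − 6·134 − 2·156 − 3·25 = -1164
  P = -26 − 3·47 + 4·156 + 5·(-1164) = -5363
ΔP = -5363 − (-13163) = 7800; ΔL = -1164 − (-2724) = 1560
Score = 2·7800 + 3·1560 = 20280

20280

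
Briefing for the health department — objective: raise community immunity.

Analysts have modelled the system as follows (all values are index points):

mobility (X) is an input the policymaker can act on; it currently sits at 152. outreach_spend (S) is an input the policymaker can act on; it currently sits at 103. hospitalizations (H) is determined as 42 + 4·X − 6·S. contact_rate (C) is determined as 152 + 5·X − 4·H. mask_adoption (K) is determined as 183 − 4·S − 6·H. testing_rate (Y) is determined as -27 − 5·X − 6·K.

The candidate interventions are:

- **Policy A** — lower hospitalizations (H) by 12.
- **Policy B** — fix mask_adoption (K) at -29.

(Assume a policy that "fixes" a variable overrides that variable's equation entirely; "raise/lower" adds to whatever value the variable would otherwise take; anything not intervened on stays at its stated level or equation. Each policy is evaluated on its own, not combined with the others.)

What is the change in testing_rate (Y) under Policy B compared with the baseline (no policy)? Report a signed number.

Baseline:
  X = 152
  S = 103
  H = 42 + 4·152 − 6·103 = 32
  K = 183 − 4·103 − 6·32 = -421
  Y = -27 − 5·152 − 6·(-421) = 1739
Policy B (K := -29):
  X = 152
  S = 103
  H = 42 + 4·152 − 6·103 = 32
  K = -29
  Y = -27 − 5·152 − 6·(-29) = -613
Change in Y: -613 − 1739 = -2352

-2352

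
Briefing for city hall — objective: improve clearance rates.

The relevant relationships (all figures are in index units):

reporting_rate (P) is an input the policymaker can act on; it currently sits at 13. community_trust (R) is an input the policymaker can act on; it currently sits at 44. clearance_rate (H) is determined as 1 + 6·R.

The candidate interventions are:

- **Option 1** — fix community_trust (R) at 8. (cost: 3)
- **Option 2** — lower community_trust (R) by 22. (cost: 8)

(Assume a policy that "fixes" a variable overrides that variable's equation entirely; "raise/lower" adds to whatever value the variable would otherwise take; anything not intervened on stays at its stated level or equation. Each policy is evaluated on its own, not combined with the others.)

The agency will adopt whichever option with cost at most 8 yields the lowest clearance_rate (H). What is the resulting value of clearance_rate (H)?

49

Option 1 (R := 8):
  R = 8
  H = 1 + 6·8 = 49
Option 2 (R − 22):
  R = 44 − 22 = 22
  H = 1 + 6·22 = 133
Comparing — Option 1: H=49, Option 2: H=133. Lowest is 49 (Option 1).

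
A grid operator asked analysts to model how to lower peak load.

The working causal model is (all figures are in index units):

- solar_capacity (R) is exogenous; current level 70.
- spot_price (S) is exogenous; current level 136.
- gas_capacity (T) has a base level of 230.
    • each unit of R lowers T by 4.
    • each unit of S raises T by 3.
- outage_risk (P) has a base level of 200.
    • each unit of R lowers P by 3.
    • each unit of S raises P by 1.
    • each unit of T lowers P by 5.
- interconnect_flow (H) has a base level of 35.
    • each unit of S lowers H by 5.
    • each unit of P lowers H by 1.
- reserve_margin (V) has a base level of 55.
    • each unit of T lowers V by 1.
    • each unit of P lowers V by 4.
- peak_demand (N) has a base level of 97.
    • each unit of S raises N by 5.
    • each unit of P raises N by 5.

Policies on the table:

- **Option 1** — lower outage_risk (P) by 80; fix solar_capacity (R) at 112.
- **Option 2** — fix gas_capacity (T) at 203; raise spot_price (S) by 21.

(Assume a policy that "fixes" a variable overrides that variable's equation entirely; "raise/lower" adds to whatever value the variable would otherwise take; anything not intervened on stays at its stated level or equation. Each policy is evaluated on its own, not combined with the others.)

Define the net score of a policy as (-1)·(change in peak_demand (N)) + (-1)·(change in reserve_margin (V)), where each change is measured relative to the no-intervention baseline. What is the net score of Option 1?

Baseline:
  R = 70
  S = 136
  T = 230 − 4·70 + 3·136 = 358
  P = 200 − 3·70 + 136 − 5·358 = -1664
  V = 55 − 358 − 4·(-1664) = 6353
  N = 97 + 5·136 + 5·(-1664) = -7543
Option 1 (P − 80, R := 112):
  R = 112
  S = 136
  T = 230 − 4·112 + 3·136 = 190
  P = 200 − 3·112 + 136 − 5·190 (−80 from intervention) = -1030
  V = 55 − 190 − 4·(-1030) = 3985
  N = 97 + 5·136 + 5·(-1030) = -4373
ΔN = -4373 − (-7543) = 3170; ΔV = 3985 − 6353 = -2368
Score = (-1)·3170 + (-1)·(-2368) = -802

-802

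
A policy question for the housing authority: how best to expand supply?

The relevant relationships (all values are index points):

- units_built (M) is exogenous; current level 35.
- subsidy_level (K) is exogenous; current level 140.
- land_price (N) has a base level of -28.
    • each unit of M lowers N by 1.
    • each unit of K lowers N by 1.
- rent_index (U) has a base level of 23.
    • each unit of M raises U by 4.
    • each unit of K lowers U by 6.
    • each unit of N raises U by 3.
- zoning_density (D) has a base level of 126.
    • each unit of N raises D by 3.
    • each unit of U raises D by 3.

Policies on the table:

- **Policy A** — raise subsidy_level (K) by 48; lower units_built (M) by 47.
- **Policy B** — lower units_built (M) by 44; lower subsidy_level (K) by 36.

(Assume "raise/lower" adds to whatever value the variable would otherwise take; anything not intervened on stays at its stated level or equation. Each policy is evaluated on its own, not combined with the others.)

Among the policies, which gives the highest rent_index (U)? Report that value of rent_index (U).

-1006

Policy A (K + 48, M − 47):
  M = 35 − 47 = -12
  K = 140 + 48 = 188
  N = -28 − (-12) − 188 = -204
  U = 23 + 4·(-12) − 6·188 + 3·(-204) = -1765
Policy B (M − 44, K − 36):
  M = 35 − 44 = -9
  K = 140 − 36 = 104
  N = -28 − (-9) − 104 = -123
  U = 23 + 4·(-9) − 6·104 + 3·(-123) = -1006
Comparing — Policy A: U=-1765, Policy B: U=-1006. Highest is -1006 (Policy B).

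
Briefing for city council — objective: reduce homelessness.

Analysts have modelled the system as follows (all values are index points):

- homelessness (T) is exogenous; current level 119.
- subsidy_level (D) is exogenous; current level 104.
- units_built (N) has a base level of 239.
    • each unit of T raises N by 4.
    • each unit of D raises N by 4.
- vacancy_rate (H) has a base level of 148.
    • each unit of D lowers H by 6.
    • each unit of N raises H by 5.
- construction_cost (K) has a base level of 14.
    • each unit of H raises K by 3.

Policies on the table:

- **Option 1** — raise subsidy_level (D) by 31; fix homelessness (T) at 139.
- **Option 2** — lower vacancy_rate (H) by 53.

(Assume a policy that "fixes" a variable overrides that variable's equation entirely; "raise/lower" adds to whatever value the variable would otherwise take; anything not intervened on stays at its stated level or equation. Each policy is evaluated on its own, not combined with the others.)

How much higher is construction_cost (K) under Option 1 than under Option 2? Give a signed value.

2661

Option 1 (D + 31, T := 139):
  T = 139
  D = 104 + 31 = 135
  N = 239 + 4·139 + 4·135 = 1335
  H = 148 − 6·135 + 5·1335 = 6013
  K = 14 + 3·6013 = 18053
Option 2 (H − 53):
  T = 119
  D = 104
  N = 239 + 4·119 + 4·104 = 1131
  H = 148 − 6·104 + 5·1131 (−53 from intervention) = 5126
  K = 14 + 3·5126 = 15392
K: 18053 − 15392 = 2661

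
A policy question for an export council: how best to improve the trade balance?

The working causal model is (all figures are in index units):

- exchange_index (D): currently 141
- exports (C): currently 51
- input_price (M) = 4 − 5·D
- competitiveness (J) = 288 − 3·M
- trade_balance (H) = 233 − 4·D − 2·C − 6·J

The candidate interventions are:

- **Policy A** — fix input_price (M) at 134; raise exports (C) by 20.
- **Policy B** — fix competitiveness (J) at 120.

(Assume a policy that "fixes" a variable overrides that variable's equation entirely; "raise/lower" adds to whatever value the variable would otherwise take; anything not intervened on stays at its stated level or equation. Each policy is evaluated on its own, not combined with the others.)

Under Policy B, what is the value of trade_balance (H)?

Policy B (J := 120):
  D = 141
  C = 51
  M = 4 − 5·141 = -701
  J = 120
  H = 233 − 4·141 − 2·51 − 6·120 = -1153

-1153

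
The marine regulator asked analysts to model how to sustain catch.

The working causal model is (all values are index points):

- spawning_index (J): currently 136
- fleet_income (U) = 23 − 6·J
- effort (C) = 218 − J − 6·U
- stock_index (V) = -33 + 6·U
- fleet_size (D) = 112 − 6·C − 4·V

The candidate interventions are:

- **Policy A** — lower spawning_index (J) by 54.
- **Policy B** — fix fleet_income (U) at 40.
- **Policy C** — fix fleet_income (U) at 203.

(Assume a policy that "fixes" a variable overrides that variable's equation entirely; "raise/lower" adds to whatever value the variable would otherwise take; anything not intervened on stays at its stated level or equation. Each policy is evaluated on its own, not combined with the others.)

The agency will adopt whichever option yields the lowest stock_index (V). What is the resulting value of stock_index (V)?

Policy A (J − 54):
  J = 136 − 54 = 82
  U = 23 − 6·82 = -469
  V = -33 + 6·(-469) = -2847
Policy B (U := 40):
  J = 136
  U = 40
  V = -33 + 6·40 = 207
Policy C (U := 203):
  J = 136
  U = 203
  V = -33 + 6·203 = 1185
Comparing — Policy A: V=-2847, Policy B: V=207, Policy C: V=1185. Lowest is -2847 (Policy A).

-2847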